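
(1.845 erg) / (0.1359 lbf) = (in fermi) 3.052e+08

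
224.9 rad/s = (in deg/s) 1.289e+04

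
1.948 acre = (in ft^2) 8.485e+04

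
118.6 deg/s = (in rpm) 19.77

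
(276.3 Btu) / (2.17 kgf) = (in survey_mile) 8.512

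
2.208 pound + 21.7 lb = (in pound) 23.91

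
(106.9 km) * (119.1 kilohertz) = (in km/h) 4.583e+10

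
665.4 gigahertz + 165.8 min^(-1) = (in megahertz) 6.654e+05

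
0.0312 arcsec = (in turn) 2.407e-08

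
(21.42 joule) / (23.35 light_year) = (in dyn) 9.696e-12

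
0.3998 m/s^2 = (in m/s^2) 0.3998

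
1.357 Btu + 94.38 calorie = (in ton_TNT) 4.366e-07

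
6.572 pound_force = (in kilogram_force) 2.981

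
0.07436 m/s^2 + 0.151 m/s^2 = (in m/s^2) 0.2254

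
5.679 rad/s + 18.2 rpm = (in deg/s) 434.6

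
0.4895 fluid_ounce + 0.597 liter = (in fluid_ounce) 20.68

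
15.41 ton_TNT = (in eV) 4.024e+29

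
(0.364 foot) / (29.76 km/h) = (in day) 1.553e-07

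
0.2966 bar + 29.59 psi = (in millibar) 2337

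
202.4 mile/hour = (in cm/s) 9048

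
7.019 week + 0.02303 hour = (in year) 0.1346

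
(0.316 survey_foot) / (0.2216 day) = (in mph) 1.125e-05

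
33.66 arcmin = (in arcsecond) 2020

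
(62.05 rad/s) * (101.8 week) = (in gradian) 2.432e+11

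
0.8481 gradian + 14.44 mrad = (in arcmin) 95.44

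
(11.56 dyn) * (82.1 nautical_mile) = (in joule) 17.58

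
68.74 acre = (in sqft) 2.994e+06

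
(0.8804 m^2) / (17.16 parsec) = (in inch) 6.546e-17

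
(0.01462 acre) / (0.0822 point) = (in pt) 5.784e+09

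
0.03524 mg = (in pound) 7.769e-08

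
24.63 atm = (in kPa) 2496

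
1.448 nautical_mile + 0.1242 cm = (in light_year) 2.835e-13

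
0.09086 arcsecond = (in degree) 2.524e-05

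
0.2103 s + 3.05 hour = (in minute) 183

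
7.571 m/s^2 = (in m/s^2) 7.571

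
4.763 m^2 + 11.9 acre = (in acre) 11.9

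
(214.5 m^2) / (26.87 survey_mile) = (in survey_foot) 0.01627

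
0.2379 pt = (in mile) 5.215e-08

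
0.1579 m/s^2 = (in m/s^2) 0.1579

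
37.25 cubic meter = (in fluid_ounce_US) 1.26e+06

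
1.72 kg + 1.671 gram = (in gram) 1722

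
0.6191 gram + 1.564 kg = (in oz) 55.19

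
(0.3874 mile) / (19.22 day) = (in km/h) 0.001352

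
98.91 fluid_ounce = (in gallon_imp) 0.6434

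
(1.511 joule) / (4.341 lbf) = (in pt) 221.8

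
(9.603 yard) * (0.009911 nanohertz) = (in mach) 2.556e-13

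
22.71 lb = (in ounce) 363.4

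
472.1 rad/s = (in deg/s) 2.705e+04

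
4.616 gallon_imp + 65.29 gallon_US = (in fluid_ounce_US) 9067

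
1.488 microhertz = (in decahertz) 1.488e-07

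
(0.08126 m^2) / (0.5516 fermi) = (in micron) 1.473e+20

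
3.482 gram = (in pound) 0.007676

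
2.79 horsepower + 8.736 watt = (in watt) 2089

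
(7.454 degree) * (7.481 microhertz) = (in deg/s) 5.576e-05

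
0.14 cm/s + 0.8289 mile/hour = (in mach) 0.001092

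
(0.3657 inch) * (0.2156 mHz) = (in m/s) 2.003e-06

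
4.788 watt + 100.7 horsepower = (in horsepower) 100.7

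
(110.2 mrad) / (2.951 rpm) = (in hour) 9.906e-05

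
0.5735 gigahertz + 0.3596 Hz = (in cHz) 5.735e+10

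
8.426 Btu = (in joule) 8890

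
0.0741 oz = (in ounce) 0.0741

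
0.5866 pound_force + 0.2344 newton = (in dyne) 2.844e+05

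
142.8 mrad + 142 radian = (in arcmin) 4.887e+05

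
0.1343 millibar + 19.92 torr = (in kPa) 2.669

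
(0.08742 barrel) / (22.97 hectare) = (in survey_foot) 1.985e-07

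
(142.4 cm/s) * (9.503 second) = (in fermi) 1.353e+16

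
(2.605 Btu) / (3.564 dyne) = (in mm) 7.712e+10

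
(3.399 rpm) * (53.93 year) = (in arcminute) 2.081e+12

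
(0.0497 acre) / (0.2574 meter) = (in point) 2.215e+06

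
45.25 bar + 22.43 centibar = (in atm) 44.88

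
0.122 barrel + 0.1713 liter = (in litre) 19.57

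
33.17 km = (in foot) 1.088e+05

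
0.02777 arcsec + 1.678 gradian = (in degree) 1.51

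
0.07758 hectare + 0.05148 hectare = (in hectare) 0.1291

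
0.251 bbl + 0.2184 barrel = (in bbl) 0.4694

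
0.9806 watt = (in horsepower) 0.001315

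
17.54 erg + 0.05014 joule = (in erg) 5.014e+05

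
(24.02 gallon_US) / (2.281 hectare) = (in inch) 0.0001569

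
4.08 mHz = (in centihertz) 0.408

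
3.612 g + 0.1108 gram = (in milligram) 3723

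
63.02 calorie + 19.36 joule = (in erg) 2.83e+09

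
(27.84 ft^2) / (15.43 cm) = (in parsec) 5.432e-16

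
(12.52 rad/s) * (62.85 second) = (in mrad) 7.869e+05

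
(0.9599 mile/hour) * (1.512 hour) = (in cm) 2.336e+05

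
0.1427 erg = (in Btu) 1.353e-11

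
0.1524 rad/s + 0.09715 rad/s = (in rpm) 2.383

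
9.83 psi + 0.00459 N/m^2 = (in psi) 9.83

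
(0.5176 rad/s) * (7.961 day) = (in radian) 3.56e+05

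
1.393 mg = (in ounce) 4.914e-05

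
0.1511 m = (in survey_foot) 0.4957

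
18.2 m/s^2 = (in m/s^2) 18.2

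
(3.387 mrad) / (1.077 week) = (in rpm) 4.965e-08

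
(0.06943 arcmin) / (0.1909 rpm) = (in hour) 2.806e-07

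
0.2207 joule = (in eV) 1.378e+18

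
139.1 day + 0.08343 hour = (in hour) 3338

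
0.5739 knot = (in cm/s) 29.52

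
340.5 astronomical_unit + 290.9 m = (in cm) 5.094e+15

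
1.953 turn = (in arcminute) 4.218e+04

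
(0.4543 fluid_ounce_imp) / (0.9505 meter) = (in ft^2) 0.0001462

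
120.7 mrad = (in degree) 6.916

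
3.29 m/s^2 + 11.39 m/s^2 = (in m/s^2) 14.68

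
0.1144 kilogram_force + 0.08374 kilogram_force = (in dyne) 1.943e+05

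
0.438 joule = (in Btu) 0.0004151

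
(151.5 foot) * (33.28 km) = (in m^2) 1.537e+06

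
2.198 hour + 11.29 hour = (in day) 0.562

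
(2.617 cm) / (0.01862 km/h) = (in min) 0.08433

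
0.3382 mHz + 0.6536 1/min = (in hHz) 0.0001123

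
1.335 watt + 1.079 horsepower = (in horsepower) 1.081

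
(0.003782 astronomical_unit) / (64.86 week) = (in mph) 32.26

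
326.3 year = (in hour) 2.858e+06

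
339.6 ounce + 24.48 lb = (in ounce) 731.3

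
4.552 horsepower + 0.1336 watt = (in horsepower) 4.552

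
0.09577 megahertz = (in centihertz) 9.577e+06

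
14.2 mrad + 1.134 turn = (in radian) 7.139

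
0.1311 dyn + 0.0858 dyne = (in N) 2.169e-06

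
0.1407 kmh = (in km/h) 0.1407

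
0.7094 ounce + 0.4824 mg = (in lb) 0.04434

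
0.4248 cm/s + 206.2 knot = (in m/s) 106.1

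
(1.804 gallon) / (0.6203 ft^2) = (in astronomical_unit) 7.921e-13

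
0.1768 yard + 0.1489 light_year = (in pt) 3.993e+18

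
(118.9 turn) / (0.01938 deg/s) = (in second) 2.209e+06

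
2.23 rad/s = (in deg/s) 127.8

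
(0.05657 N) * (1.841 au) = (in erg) 1.558e+17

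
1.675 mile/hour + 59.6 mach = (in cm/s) 2.029e+06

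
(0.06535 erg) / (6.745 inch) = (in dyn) 0.003814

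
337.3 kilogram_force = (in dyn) 3.308e+08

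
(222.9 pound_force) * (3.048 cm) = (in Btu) 0.02864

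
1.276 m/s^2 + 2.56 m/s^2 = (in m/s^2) 3.836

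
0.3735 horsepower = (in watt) 278.5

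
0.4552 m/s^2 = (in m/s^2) 0.4552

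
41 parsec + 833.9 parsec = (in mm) 2.7e+22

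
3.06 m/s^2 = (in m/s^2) 3.06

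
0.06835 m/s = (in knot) 0.1329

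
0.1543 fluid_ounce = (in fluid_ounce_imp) 0.1606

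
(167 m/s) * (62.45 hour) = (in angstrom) 3.754e+17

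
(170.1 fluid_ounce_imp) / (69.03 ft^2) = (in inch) 0.02967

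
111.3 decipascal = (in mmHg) 0.08348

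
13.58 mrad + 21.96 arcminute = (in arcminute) 68.64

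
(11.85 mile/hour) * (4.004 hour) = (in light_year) 8.071e-12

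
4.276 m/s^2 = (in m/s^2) 4.276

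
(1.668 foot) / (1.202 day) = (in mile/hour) 1.095e-05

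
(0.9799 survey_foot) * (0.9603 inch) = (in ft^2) 0.07842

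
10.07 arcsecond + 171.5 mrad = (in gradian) 10.92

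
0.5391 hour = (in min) 32.35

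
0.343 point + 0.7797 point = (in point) 1.123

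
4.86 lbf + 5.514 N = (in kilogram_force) 2.767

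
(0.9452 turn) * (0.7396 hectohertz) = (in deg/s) 2.517e+04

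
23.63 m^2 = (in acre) 0.005839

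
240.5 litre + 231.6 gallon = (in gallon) 295.1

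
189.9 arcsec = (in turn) 0.0001465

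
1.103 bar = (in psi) 16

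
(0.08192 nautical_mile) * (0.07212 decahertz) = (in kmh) 393.9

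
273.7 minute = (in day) 0.1901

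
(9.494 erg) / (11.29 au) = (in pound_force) 1.264e-19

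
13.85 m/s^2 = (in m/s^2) 13.85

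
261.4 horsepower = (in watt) 1.949e+05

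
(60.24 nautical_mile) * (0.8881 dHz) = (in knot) 1.926e+04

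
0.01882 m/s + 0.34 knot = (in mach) 0.000569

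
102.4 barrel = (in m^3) 16.28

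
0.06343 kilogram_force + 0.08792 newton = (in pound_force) 0.1596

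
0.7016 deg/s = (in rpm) 0.1169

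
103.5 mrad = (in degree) 5.93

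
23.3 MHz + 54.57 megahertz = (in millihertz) 7.787e+10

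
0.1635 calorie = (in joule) 0.6841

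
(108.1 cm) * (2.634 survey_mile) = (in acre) 1.132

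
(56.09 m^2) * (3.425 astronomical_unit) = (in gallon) 7.592e+15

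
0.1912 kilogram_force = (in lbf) 0.4215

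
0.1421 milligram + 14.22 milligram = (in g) 0.01436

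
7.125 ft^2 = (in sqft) 7.125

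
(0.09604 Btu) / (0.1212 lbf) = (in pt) 5.328e+05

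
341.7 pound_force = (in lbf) 341.7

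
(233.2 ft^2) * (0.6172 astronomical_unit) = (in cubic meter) 2e+12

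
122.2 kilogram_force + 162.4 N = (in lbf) 305.9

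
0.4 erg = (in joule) 4e-08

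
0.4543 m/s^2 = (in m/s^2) 0.4543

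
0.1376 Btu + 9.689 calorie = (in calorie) 44.39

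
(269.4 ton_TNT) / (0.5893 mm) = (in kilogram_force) 1.95e+14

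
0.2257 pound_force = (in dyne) 1.004e+05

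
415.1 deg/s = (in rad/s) 7.245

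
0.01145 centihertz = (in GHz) 1.145e-13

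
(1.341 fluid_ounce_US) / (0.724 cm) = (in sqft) 0.05896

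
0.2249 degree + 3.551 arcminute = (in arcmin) 17.05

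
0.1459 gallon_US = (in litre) 0.5523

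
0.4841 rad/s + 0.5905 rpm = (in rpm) 5.213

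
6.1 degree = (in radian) 0.1065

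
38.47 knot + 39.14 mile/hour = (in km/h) 134.2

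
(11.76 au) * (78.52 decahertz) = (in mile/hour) 3.09e+15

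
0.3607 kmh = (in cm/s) 10.02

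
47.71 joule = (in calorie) 11.4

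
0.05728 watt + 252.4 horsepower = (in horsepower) 252.4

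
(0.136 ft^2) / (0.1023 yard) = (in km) 0.0001351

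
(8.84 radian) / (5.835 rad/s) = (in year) 4.804e-08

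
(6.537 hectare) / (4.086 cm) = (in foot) 5.249e+06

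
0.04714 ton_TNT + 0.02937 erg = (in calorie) 4.714e+07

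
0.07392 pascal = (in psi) 1.072e-05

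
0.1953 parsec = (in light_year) 0.637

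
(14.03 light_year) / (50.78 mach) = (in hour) 2.132e+09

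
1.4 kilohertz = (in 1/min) 8.4e+04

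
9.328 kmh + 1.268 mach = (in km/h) 1564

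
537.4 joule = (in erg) 5.374e+09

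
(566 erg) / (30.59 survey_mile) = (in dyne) 0.000115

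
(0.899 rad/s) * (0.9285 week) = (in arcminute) 1.736e+09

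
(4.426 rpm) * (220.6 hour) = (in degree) 2.109e+07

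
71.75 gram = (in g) 71.75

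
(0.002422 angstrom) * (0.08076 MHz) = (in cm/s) 1.956e-06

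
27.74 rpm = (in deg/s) 166.4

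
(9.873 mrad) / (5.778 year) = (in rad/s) 5.418e-11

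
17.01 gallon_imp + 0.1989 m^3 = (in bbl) 1.737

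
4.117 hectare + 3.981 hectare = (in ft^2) 8.717e+05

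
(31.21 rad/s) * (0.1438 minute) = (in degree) 1.543e+04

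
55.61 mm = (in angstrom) 5.561e+08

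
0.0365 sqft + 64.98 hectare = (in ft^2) 6.994e+06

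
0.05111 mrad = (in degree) 0.002928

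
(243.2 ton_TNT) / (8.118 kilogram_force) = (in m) 1.278e+10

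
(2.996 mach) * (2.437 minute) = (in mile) 92.69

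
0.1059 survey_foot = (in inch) 1.271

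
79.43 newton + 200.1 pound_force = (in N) 969.5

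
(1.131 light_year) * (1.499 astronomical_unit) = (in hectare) 2.399e+23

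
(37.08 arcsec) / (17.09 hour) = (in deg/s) 1.674e-07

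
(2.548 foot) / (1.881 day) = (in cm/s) 0.0004779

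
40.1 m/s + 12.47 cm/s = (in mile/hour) 89.98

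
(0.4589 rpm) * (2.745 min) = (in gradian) 503.9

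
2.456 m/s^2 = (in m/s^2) 2.456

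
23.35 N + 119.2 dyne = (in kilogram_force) 2.381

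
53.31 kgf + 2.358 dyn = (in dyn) 5.228e+07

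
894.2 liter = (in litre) 894.2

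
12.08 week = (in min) 1.218e+05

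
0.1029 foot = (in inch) 1.235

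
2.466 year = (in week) 128.6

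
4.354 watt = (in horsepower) 0.005839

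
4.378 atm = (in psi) 64.34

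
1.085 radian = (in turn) 0.1727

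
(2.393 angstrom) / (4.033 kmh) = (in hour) 5.934e-14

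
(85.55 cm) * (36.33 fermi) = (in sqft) 3.345e-13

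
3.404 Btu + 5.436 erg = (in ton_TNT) 8.584e-07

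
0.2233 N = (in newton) 0.2233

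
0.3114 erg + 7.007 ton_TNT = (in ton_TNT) 7.007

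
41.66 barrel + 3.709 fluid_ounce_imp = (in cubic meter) 6.624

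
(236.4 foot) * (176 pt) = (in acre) 0.001105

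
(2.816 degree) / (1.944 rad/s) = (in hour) 7.023e-06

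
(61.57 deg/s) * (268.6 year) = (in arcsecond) 1.878e+15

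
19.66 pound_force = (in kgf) 8.918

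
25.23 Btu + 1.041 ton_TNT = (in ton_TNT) 1.041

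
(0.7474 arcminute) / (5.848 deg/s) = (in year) 6.754e-11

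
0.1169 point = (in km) 4.124e-08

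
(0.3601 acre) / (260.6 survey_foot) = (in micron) 1.835e+07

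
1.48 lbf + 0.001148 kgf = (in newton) 6.595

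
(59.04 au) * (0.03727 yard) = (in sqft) 3.24e+12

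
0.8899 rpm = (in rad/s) 0.09319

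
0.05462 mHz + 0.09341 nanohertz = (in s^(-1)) 5.462e-05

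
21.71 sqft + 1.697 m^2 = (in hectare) 0.0003714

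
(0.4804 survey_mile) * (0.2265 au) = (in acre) 6.473e+09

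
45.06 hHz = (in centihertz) 4.506e+05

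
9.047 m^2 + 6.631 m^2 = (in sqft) 168.8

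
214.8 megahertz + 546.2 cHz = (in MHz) 214.8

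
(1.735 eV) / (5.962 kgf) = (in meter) 4.754e-21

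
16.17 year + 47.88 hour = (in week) 843.4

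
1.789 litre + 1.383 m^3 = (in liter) 1385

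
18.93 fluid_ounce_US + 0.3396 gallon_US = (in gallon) 0.4875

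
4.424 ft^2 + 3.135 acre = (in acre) 3.135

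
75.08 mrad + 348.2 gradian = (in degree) 317.7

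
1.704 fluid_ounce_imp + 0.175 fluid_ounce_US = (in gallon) 0.01416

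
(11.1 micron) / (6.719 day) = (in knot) 3.717e-11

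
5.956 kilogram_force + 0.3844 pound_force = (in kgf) 6.13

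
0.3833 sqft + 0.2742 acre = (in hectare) 0.111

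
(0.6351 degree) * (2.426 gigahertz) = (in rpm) 2.568e+08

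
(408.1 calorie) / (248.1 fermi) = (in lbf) 1.547e+15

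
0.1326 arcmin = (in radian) 3.857e-05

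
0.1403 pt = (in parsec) 1.604e-21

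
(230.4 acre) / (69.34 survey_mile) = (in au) 5.585e-11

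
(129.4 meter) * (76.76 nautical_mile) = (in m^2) 1.84e+07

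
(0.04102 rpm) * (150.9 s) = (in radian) 0.6482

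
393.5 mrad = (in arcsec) 8.117e+04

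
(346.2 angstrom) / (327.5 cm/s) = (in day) 1.223e-13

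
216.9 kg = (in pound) 478.2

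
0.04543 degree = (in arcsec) 163.5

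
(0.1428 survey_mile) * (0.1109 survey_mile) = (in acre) 10.14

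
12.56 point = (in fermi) 4.431e+12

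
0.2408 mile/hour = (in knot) 0.2092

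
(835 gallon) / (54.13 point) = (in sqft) 1782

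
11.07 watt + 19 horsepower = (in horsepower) 19.01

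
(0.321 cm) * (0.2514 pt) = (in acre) 7.035e-11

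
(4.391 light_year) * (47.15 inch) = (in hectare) 4.975e+12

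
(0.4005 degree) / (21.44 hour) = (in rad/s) 9.056e-08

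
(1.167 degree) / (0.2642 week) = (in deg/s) 7.303e-06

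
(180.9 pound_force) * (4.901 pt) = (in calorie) 0.3325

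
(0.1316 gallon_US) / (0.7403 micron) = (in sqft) 7243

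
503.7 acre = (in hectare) 203.8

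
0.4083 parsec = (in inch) 4.96e+17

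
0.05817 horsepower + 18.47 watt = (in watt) 61.85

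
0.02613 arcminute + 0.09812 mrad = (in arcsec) 21.81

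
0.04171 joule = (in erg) 4.171e+05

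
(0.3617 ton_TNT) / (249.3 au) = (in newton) 4.058e-05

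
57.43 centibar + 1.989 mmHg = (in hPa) 577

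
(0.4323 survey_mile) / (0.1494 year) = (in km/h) 0.0005316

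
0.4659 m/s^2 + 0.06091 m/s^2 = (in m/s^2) 0.5268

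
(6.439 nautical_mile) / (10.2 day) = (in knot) 0.0263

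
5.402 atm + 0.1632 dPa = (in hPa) 5474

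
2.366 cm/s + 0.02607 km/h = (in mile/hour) 0.06913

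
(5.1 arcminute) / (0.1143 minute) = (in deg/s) 0.01239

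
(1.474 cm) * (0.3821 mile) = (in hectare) 0.0009064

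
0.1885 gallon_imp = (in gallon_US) 0.2264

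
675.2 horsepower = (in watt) 5.035e+05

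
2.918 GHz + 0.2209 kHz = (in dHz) 2.918e+10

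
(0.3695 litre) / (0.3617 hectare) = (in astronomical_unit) 6.829e-19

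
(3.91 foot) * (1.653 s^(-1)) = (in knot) 3.829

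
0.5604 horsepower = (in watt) 417.9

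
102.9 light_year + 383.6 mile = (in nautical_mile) 5.257e+14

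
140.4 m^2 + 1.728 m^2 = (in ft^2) 1530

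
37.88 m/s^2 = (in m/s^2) 37.88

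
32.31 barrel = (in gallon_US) 1357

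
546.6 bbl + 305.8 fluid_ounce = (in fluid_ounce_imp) 3.059e+06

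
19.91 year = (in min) 1.046e+07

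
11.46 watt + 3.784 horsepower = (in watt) 2833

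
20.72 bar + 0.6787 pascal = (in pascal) 2.072e+06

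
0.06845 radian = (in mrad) 68.45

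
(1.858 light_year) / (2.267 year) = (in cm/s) 2.459e+10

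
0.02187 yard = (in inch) 0.7873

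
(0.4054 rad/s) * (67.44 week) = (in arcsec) 3.411e+12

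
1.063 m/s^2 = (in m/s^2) 1.063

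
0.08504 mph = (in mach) 0.0001116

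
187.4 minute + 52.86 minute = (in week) 0.02384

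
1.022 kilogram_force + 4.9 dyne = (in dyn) 1.002e+06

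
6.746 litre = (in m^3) 0.006746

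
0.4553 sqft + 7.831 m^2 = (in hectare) 0.0007873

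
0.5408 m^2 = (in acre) 0.0001336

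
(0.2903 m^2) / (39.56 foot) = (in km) 2.408e-05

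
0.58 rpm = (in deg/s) 3.48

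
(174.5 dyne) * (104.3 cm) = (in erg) 1.82e+04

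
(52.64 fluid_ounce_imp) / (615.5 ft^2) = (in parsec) 8.477e-22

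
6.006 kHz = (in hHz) 60.06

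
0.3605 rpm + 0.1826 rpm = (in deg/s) 3.259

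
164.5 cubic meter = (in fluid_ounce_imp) 5.79e+06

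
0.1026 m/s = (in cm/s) 10.26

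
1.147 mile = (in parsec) 5.982e-14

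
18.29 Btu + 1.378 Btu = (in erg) 2.075e+11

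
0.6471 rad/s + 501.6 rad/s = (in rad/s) 502.2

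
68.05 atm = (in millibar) 6.895e+04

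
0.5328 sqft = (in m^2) 0.0495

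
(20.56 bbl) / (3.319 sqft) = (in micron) 1.06e+07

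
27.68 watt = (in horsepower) 0.03712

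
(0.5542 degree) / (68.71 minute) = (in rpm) 2.24e-05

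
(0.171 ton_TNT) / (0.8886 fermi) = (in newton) 8.052e+23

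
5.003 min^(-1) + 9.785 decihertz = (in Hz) 1.062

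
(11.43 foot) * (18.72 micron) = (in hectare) 6.522e-09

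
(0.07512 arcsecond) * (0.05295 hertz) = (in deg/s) 1.105e-06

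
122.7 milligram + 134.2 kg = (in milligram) 1.342e+08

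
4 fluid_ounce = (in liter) 0.1183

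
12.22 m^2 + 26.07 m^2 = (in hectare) 0.003829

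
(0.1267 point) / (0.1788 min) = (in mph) 9.32e-06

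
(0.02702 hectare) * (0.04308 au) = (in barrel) 1.095e+13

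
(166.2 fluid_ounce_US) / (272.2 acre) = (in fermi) 4.462e+06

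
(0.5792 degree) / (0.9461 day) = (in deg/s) 7.086e-06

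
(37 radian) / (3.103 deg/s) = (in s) 683.2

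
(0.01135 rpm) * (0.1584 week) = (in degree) 6524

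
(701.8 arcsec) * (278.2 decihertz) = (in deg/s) 5.423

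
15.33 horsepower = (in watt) 1.143e+04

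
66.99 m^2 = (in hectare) 0.006699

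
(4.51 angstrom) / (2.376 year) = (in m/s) 6.019e-18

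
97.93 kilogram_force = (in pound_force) 215.9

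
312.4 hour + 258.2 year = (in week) 1.347e+04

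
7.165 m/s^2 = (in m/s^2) 7.165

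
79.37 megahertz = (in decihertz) 7.937e+08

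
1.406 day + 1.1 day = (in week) 0.358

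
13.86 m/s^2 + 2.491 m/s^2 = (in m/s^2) 16.35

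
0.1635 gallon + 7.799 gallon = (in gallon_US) 7.963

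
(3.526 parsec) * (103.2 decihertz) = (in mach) 3.298e+15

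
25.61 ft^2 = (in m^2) 2.379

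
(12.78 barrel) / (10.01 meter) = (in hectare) 2.03e-05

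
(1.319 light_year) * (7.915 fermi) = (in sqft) 1063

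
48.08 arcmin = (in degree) 0.8013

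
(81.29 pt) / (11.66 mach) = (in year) 2.29e-13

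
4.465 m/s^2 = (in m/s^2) 4.465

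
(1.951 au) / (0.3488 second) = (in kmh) 3.012e+12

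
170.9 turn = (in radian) 1074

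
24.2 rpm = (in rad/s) 2.534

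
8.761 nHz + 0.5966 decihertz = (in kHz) 5.966e-05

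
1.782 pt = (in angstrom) 6.286e+06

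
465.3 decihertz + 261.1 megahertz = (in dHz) 2.611e+09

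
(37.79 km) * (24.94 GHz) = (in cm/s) 9.425e+16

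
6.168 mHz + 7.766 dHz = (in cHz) 78.28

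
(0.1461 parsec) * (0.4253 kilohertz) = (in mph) 4.289e+18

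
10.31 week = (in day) 72.17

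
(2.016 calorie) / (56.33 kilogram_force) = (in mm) 15.27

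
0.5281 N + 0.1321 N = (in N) 0.6602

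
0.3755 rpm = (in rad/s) 0.03932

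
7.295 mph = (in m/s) 3.261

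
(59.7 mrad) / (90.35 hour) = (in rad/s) 1.835e-07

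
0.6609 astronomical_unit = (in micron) 9.887e+16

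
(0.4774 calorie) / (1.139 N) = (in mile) 0.00109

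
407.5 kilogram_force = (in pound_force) 898.4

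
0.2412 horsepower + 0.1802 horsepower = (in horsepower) 0.4214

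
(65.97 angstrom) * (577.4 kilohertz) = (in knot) 0.007404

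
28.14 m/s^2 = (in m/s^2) 28.14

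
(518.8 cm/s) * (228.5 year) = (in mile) 2.323e+07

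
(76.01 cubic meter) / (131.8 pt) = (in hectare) 0.1635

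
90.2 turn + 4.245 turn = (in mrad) 5.934e+05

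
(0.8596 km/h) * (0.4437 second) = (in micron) 1.059e+05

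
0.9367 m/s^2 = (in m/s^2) 0.9367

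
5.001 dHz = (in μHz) 5.001e+05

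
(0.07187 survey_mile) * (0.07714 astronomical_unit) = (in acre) 3.298e+08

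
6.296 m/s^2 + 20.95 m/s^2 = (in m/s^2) 27.25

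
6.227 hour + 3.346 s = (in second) 2.242e+04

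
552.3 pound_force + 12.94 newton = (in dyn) 2.47e+08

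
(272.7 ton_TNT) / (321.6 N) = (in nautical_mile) 1.916e+06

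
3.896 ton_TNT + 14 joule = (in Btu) 1.545e+07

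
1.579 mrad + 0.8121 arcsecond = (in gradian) 0.1008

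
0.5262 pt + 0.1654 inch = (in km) 4.387e-06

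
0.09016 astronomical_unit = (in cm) 1.349e+12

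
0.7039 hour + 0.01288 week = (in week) 0.01707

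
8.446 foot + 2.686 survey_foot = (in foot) 11.13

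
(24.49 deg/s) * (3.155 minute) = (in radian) 80.91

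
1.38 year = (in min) 7.253e+05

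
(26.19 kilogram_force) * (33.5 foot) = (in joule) 2623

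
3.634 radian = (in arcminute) 1.249e+04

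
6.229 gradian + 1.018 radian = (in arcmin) 3836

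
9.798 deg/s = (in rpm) 1.633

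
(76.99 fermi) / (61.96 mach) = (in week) 6.034e-24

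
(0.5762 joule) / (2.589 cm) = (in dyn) 2.226e+06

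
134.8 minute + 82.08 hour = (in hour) 84.33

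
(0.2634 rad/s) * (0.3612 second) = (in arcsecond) 1.962e+04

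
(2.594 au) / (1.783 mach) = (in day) 7398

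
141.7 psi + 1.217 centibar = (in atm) 9.654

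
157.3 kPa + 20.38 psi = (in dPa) 2.978e+06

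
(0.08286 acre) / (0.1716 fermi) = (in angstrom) 1.954e+28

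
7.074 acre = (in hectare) 2.863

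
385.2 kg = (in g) 3.852e+05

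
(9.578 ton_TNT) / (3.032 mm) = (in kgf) 1.348e+12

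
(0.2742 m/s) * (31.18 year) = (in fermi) 2.696e+23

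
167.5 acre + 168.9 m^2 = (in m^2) 6.78e+05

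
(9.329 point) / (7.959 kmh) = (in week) 2.461e-09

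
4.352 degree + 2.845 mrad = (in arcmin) 270.9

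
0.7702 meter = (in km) 0.0007702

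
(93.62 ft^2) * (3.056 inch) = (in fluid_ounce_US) 2.283e+04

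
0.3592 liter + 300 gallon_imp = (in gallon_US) 360.4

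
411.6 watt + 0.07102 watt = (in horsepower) 0.5521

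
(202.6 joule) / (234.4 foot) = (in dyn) 2.836e+05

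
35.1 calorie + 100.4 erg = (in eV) 9.166e+20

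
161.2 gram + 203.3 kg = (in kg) 203.5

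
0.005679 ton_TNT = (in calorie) 5.679e+06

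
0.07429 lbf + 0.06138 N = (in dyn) 3.918e+04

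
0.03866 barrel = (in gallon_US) 1.624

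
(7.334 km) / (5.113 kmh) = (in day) 0.05977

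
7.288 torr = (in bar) 0.009717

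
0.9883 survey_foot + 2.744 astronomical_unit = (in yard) 4.489e+11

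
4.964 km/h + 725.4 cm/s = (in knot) 16.78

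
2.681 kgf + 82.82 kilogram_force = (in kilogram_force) 85.5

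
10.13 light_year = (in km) 9.584e+13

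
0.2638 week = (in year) 0.005059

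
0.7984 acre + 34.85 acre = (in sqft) 1.553e+06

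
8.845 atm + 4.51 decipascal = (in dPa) 8.962e+06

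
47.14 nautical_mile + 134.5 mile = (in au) 2.031e-06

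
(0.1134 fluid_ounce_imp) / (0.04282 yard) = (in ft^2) 0.0008858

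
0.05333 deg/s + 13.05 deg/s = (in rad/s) 0.2287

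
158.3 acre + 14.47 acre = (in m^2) 6.992e+05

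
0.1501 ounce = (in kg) 0.004255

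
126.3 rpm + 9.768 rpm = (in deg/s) 816.4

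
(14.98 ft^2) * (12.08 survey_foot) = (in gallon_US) 1354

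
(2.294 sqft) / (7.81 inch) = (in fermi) 1.074e+15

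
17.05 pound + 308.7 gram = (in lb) 17.73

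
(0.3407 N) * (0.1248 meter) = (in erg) 4.252e+05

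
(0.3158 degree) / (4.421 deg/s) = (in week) 1.181e-07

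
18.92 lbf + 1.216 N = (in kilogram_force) 8.706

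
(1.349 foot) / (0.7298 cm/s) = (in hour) 0.01565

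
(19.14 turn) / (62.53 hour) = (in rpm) 0.005102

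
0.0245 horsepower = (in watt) 18.27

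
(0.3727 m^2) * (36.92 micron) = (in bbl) 8.655e-05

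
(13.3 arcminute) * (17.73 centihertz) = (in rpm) 0.00655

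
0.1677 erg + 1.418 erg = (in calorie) 3.79e-08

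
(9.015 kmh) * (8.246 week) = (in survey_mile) 7760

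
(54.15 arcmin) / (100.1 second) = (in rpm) 0.001503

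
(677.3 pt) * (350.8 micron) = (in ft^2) 0.0009022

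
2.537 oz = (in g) 71.92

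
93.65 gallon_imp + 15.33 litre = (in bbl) 2.774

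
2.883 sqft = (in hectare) 2.678e-05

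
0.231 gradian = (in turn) 0.0005775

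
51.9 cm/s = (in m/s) 0.519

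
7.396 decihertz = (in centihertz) 73.96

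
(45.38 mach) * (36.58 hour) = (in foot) 6.676e+09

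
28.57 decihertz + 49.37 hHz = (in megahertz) 0.00494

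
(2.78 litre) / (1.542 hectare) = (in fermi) 1.803e+08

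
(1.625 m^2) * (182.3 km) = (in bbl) 1.863e+06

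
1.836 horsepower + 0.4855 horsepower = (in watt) 1731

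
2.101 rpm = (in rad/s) 0.22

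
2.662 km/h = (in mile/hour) 1.654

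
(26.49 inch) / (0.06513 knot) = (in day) 0.0002324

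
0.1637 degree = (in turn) 0.0004547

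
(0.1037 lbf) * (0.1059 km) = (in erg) 4.885e+08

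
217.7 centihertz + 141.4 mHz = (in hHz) 0.02318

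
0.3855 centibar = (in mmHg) 2.891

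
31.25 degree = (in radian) 0.5454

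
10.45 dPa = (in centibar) 0.001045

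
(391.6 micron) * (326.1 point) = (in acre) 1.113e-08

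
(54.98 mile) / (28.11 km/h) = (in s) 1.133e+04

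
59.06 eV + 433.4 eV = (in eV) 492.5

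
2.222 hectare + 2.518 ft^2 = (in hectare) 2.222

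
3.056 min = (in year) 5.814e-06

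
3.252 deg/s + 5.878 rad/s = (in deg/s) 340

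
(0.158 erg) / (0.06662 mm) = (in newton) 0.0002372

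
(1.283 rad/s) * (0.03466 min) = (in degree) 152.9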